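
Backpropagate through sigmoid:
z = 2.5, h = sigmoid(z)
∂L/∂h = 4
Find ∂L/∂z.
∂L/∂z = 0.2804

σ(2.5) = 0.9241
σ'(2.5) = σ(2.5)(1 - σ(2.5)) = 0.9241 × 0.07586 = 0.0701
∂L/∂z = ∂L/∂h · σ'(z) = 4 × 0.0701 = 0.2804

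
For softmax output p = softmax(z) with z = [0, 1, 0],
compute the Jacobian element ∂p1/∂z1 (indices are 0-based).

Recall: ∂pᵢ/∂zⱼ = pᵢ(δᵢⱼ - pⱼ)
∂p1/∂z1 = 0.2442

p = softmax(z) = [0.2119, 0.5761, 0.2119]
p1 = 0.5761

∂p1/∂z1 = p1(1 - p1) = 0.5761 × (1 - 0.5761) = 0.2442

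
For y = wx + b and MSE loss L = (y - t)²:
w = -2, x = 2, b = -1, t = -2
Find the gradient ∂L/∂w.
∂L/∂w = -12

y = wx + b = (-2)(2) + -1 = -5
∂L/∂y = 2(y - t) = 2(-5 - -2) = -6
∂y/∂w = x = 2
∂L/∂w = ∂L/∂y · ∂y/∂w = -6 × 2 = -12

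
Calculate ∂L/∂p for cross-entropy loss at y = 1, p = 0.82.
∂L/∂p = -1.22

∂L/∂p = -y/p + (1-y)/(1-p) = -1/0.82 + 0 = -1.22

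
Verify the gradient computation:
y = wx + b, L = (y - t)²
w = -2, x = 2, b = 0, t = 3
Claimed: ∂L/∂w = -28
Correct

y = (-2)(2) + 0 = -4
∂L/∂y = 2(y - t) = 2(-4 - 3) = -14
∂y/∂w = x = 2
∂L/∂w = -14 × 2 = -28

Claimed value: -28
Correct: The correct gradient is -28.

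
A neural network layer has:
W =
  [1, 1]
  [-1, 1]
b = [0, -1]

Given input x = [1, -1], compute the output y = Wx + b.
y = [0, -3]

Wx = [1×1 + 1×-1, -1×1 + 1×-1]
   = [0, -2]
y = Wx + b = [0 + 0, -2 + -1] = [0, -3]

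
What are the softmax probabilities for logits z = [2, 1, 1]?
p = [0.5761, 0.2119, 0.2119]

exp(z) = [7.389, 2.718, 2.718]
Sum = 12.83
p = [0.5761, 0.2119, 0.2119]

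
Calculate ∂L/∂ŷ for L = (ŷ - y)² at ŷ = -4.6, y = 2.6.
∂L/∂ŷ = -14.4

∂L/∂ŷ = 2(ŷ - y) = 2(-4.6 - 2.6) = 2(-7.2) = -14.4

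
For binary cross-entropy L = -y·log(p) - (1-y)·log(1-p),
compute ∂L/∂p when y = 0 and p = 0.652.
∂L/∂p = 2.874

∂L/∂p = -y/p + (1-y)/(1-p) = 0 + 1/0.348 = 2.874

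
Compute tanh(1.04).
0.7779

tanh(1.04) = (e^(1.04) - e^(-1.04))/(e^(1.04) + e^(-1.04)) = 0.7779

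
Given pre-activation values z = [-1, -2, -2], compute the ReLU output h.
h = [0, 0, 0]

ReLU applied element-wise: max(0,-1)=0, max(0,-2)=0, max(0,-2)=0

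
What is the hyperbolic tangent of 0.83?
0.6805

tanh(0.83) = (e^(0.83) - e^(-0.83))/(e^(0.83) + e^(-0.83)) = 0.6805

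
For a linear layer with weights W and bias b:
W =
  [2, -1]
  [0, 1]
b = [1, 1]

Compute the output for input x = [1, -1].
y = [4, 0]

Wx = [2×1 + -1×-1, 0×1 + 1×-1]
   = [3, -1]
y = Wx + b = [3 + 1, -1 + 1] = [4, 0]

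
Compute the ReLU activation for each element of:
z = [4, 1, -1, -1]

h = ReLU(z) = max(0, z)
h = [4, 1, 0, 0]

ReLU applied element-wise: max(0,4)=4, max(0,1)=1, max(0,-1)=0, max(0,-1)=0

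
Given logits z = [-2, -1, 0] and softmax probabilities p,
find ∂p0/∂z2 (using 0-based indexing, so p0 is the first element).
∂p0/∂z2 = -0.05989

p = softmax(z) = [0.09003, 0.2447, 0.6652]
p0 = 0.09003, p2 = 0.6652

∂p0/∂z2 = -p0 × p2 = -0.09003 × 0.6652 = -0.05989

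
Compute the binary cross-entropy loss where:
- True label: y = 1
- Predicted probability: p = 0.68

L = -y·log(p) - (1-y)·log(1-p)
L = 0.3857

L = -1·log(0.68) - 0·log(0.32) = -log(0.68) = 0.3857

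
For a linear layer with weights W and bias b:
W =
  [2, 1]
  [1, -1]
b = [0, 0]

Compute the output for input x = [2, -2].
y = [2, 4]

Wx = [2×2 + 1×-2, 1×2 + -1×-2]
   = [2, 4]
y = Wx + b = [2 + 0, 4 + 0] = [2, 4]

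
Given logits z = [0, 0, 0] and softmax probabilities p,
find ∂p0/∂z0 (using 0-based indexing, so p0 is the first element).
∂p0/∂z0 = 0.2222

p = softmax(z) = [0.3333, 0.3333, 0.3333]
p0 = 0.3333

∂p0/∂z0 = p0(1 - p0) = 0.3333 × (1 - 0.3333) = 0.2222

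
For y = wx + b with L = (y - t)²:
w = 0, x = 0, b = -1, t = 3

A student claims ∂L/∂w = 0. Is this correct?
Correct

y = (0)(0) + -1 = -1
∂L/∂y = 2(y - t) = 2(-1 - 3) = -8
∂y/∂w = x = 0
∂L/∂w = -8 × 0 = 0

Claimed value: 0
Correct: The correct gradient is 0.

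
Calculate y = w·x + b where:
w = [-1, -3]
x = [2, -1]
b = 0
y = 1

y = (-1)(2) + (-3)(-1) + 0 = 1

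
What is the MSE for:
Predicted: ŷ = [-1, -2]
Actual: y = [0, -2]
MSE = 0.5

MSE = (1/2)((-1-0)² + (-2--2)²) = (1/2)(1 + 0) = 0.5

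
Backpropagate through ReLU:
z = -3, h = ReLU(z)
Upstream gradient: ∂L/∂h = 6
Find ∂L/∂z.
∂L/∂z = 0

h = ReLU(-3) = 0
Since z < 0: ∂h/∂z = 0
∂L/∂z = ∂L/∂h · ∂h/∂z = 6 × 0 = 0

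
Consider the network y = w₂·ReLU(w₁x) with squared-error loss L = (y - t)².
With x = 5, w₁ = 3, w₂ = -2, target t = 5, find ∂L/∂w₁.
∂L/∂w₁ = 700

Forward pass:
z = w₁x = 3×5 = 15
h = ReLU(15) = 15
y = w₂h = -2×15 = -30

Backward pass:
∂L/∂y = 2(y - t) = 2(-30 - 5) = -70
∂y/∂h = w₂ = -2
∂h/∂z = 1 (ReLU derivative)
∂z/∂w₁ = x = 5

∂L/∂w₁ = -70 × -2 × 1 × 5 = 700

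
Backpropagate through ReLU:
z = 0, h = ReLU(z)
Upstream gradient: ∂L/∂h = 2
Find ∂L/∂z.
∂L/∂z = 0

h = ReLU(0) = 0
At z = 0: ∂h/∂z = 0 (by convention)
∂L/∂z = ∂L/∂h · ∂h/∂z = 2 × 0 = 0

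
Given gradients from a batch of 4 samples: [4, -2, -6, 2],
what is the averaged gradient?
Average gradient = -0.5

Average = (1/4)(4 + -2 + -6 + 2) = -2/4 = -0.5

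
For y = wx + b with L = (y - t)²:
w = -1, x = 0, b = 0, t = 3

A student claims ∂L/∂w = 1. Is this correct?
Incorrect

y = (-1)(0) + 0 = 0
∂L/∂y = 2(y - t) = 2(0 - 3) = -6
∂y/∂w = x = 0
∂L/∂w = -6 × 0 = 0

Claimed value: 1
Incorrect: The correct gradient is 0.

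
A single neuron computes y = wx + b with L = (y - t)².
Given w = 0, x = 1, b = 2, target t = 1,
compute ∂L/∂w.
∂L/∂w = 2

y = wx + b = (0)(1) + 2 = 2
∂L/∂y = 2(y - t) = 2(2 - 1) = 2
∂y/∂w = x = 1
∂L/∂w = ∂L/∂y · ∂y/∂w = 2 × 1 = 2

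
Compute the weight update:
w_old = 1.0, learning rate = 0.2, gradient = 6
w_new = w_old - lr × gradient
w_new = -0.2

w_new = w - η·∂L/∂w = 1.0 - 0.2×(6) = 1.0 - (1.2) = -0.2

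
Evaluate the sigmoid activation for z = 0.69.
0.666

sigmoid(0.69) = 1/(1 + e^(-0.69)) = 1/(1 + 0.5016) = 0.666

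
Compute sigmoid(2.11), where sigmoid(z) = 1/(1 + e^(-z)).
0.8919

sigmoid(2.11) = 1/(1 + e^(-2.11)) = 1/(1 + 0.1212) = 0.8919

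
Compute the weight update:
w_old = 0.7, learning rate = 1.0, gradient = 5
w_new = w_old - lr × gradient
w_new = -4.3

w_new = w - η·∂L/∂w = 0.7 - 1.0×(5) = 0.7 - (5) = -4.3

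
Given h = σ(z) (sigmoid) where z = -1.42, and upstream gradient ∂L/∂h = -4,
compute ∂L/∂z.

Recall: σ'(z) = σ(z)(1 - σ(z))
∂L/∂z = -0.6271

σ(-1.42) = 0.1947
σ'(-1.42) = σ(-1.42)(1 - σ(-1.42)) = 0.1947 × 0.8053 = 0.1568
∂L/∂z = ∂L/∂h · σ'(z) = -4 × 0.1568 = -0.6271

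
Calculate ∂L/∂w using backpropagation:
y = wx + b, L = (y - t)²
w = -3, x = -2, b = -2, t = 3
∂L/∂w = -4

y = wx + b = (-3)(-2) + -2 = 4
∂L/∂y = 2(y - t) = 2(4 - 3) = 2
∂y/∂w = x = -2
∂L/∂w = ∂L/∂y · ∂y/∂w = 2 × -2 = -4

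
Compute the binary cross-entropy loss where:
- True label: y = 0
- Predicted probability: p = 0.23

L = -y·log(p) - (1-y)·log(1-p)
L = 0.2614

L = -0·log(0.23) - 1·log(0.77) = -log(0.77) = 0.2614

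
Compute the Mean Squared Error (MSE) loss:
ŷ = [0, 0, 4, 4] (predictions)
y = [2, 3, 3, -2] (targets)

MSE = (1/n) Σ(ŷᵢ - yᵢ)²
MSE = 12.5

MSE = (1/4)((0-2)² + (0-3)² + (4-3)² + (4--2)²) = (1/4)(4 + 9 + 1 + 36) = 12.5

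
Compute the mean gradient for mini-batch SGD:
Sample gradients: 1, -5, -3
Average gradient = -2.333

Average = (1/3)(1 + -5 + -3) = -7/3 = -2.333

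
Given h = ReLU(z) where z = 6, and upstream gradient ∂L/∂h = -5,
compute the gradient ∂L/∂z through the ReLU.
∂L/∂z = -5

h = ReLU(6) = 6
Since z > 0: ∂h/∂z = 1
∂L/∂z = ∂L/∂h · ∂h/∂z = -5 × 1 = -5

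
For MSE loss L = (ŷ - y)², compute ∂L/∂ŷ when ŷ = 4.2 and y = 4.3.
∂L/∂ŷ = -0.2

∂L/∂ŷ = 2(ŷ - y) = 2(4.2 - 4.3) = 2(-0.1) = -0.2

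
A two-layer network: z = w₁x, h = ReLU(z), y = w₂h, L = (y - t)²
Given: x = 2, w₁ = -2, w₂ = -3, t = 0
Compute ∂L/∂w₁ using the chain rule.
∂L/∂w₁ = 0

Forward pass:
z = w₁x = -2×2 = -4
h = ReLU(-4) = 0
y = w₂h = -3×0 = 0

Backward pass:
∂L/∂y = 2(y - t) = 2(0 - 0) = 0
∂y/∂h = w₂ = -3
∂h/∂z = 0 (ReLU derivative)
∂z/∂w₁ = x = 2

∂L/∂w₁ = 0 × -3 × 0 × 2 = 0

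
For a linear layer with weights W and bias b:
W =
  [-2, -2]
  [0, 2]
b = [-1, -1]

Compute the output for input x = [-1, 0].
y = [1, -1]

Wx = [-2×-1 + -2×0, 0×-1 + 2×0]
   = [2, 0]
y = Wx + b = [2 + -1, 0 + -1] = [1, -1]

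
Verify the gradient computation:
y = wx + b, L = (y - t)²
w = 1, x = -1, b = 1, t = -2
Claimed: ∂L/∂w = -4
Correct

y = (1)(-1) + 1 = 0
∂L/∂y = 2(y - t) = 2(0 - -2) = 4
∂y/∂w = x = -1
∂L/∂w = 4 × -1 = -4

Claimed value: -4
Correct: The correct gradient is -4.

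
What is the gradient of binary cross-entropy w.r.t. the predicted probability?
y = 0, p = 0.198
∂L/∂p = 1.247

∂L/∂p = -y/p + (1-y)/(1-p) = 0 + 1/0.802 = 1.247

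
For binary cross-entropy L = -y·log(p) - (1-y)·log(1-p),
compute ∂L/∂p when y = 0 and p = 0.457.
∂L/∂p = 1.842

∂L/∂p = -y/p + (1-y)/(1-p) = 0 + 1/0.543 = 1.842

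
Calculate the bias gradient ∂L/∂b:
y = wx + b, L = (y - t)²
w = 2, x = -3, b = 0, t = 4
∂L/∂b = -20

y = wx + b = (2)(-3) + 0 = -6
∂L/∂y = 2(y - t) = 2(-6 - 4) = -20
∂y/∂b = 1
∂L/∂b = ∂L/∂y · ∂y/∂b = -20 × 1 = -20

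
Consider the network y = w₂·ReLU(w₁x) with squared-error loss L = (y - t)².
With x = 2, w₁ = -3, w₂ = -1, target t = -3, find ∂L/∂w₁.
∂L/∂w₁ = 0

Forward pass:
z = w₁x = -3×2 = -6
h = ReLU(-6) = 0
y = w₂h = -1×0 = 0

Backward pass:
∂L/∂y = 2(y - t) = 2(0 - -3) = 6
∂y/∂h = w₂ = -1
∂h/∂z = 0 (ReLU derivative)
∂z/∂w₁ = x = 2

∂L/∂w₁ = 6 × -1 × 0 × 2 = 0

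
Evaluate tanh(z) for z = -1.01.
-0.7658

tanh(-1.01) = (e^(-1.01) - e^(1.01))/(e^(-1.01) + e^(1.01)) = -0.7658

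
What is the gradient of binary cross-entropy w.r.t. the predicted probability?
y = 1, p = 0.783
∂L/∂p = -1.277

∂L/∂p = -y/p + (1-y)/(1-p) = -1/0.783 + 0 = -1.277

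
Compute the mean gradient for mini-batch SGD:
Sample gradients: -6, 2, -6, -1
Average gradient = -2.75

Average = (1/4)(-6 + 2 + -6 + -1) = -11/4 = -2.75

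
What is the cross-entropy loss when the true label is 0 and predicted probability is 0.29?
L = 0.3425

L = -0·log(0.29) - 1·log(0.71) = -log(0.71) = 0.3425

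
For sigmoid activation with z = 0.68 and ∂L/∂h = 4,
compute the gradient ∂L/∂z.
∂L/∂z = 0.8928

σ(0.68) = 0.6637
σ'(0.68) = σ(0.68)(1 - σ(0.68)) = 0.6637 × 0.3363 = 0.2232
∂L/∂z = ∂L/∂h · σ'(z) = 4 × 0.2232 = 0.8928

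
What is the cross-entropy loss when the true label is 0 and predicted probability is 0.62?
L = 0.9676

L = -0·log(0.62) - 1·log(0.38) = -log(0.38) = 0.9676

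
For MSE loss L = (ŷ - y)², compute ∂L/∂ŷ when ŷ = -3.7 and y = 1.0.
∂L/∂ŷ = -9.4

∂L/∂ŷ = 2(ŷ - y) = 2(-3.7 - 1.0) = 2(-4.7) = -9.4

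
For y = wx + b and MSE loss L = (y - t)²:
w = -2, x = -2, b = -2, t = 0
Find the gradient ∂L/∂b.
∂L/∂b = 4

y = wx + b = (-2)(-2) + -2 = 2
∂L/∂y = 2(y - t) = 2(2 - 0) = 4
∂y/∂b = 1
∂L/∂b = ∂L/∂y · ∂y/∂b = 4 × 1 = 4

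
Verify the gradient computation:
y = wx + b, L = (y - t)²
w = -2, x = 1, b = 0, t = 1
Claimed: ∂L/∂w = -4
Incorrect

y = (-2)(1) + 0 = -2
∂L/∂y = 2(y - t) = 2(-2 - 1) = -6
∂y/∂w = x = 1
∂L/∂w = -6 × 1 = -6

Claimed value: -4
Incorrect: The correct gradient is -6.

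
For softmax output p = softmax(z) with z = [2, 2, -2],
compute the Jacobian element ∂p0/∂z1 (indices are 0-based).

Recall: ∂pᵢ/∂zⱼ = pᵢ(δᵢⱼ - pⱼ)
∂p0/∂z1 = -0.2455

p = softmax(z) = [0.4955, 0.4955, 0.009075]
p0 = 0.4955, p1 = 0.4955

∂p0/∂z1 = -p0 × p1 = -0.4955 × 0.4955 = -0.2455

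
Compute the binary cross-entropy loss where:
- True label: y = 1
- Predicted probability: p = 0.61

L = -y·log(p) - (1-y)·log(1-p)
L = 0.4943

L = -1·log(0.61) - 0·log(0.39) = -log(0.61) = 0.4943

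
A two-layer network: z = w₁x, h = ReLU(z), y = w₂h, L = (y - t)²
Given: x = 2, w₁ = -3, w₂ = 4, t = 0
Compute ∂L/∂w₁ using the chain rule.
∂L/∂w₁ = 0

Forward pass:
z = w₁x = -3×2 = -6
h = ReLU(-6) = 0
y = w₂h = 4×0 = 0

Backward pass:
∂L/∂y = 2(y - t) = 2(0 - 0) = 0
∂y/∂h = w₂ = 4
∂h/∂z = 0 (ReLU derivative)
∂z/∂w₁ = x = 2

∂L/∂w₁ = 0 × 4 × 0 × 2 = 0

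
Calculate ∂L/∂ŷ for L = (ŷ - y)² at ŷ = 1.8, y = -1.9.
∂L/∂ŷ = 7.4

∂L/∂ŷ = 2(ŷ - y) = 2(1.8 - -1.9) = 2(3.7) = 7.4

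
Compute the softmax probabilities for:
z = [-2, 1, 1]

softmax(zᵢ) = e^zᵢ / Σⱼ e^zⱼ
p = [0.0243, 0.4879, 0.4879]

exp(z) = [0.1353, 2.718, 2.718]
Sum = 5.572
p = [0.0243, 0.4879, 0.4879]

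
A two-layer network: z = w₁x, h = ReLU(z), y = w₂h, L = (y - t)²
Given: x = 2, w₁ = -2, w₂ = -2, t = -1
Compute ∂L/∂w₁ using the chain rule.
∂L/∂w₁ = 0

Forward pass:
z = w₁x = -2×2 = -4
h = ReLU(-4) = 0
y = w₂h = -2×0 = 0

Backward pass:
∂L/∂y = 2(y - t) = 2(0 - -1) = 2
∂y/∂h = w₂ = -2
∂h/∂z = 0 (ReLU derivative)
∂z/∂w₁ = x = 2

∂L/∂w₁ = 2 × -2 × 0 × 2 = 0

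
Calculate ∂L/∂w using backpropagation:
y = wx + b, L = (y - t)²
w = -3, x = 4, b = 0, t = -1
∂L/∂w = -88

y = wx + b = (-3)(4) + 0 = -12
∂L/∂y = 2(y - t) = 2(-12 - -1) = -22
∂y/∂w = x = 4
∂L/∂w = ∂L/∂y · ∂y/∂w = -22 × 4 = -88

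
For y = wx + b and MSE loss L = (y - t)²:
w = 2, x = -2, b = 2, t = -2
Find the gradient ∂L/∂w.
∂L/∂w = 0

y = wx + b = (2)(-2) + 2 = -2
∂L/∂y = 2(y - t) = 2(-2 - -2) = 0
∂y/∂w = x = -2
∂L/∂w = ∂L/∂y · ∂y/∂w = 0 × -2 = 0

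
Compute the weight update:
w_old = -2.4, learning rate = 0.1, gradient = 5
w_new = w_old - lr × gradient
w_new = -2.9

w_new = w - η·∂L/∂w = -2.4 - 0.1×(5) = -2.4 - (0.5) = -2.9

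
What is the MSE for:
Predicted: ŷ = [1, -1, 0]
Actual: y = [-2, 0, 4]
MSE = 8.667

MSE = (1/3)((1--2)² + (-1-0)² + (0-4)²) = (1/3)(9 + 1 + 16) = 8.667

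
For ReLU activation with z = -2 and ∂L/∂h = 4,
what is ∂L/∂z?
∂L/∂z = 0

h = ReLU(-2) = 0
Since z < 0: ∂h/∂z = 0
∂L/∂z = ∂L/∂h · ∂h/∂z = 4 × 0 = 0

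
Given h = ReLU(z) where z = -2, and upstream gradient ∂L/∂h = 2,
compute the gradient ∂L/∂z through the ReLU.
∂L/∂z = 0

h = ReLU(-2) = 0
Since z < 0: ∂h/∂z = 0
∂L/∂z = ∂L/∂h · ∂h/∂z = 2 × 0 = 0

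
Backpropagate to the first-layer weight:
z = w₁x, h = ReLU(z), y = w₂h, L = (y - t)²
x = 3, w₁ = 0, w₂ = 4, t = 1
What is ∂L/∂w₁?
∂L/∂w₁ = 0

Forward pass:
z = w₁x = 0×3 = 0
h = ReLU(0) = 0
y = w₂h = 4×0 = 0

Backward pass:
∂L/∂y = 2(y - t) = 2(0 - 1) = -2
∂y/∂h = w₂ = 4
∂h/∂z = 0 (ReLU derivative)
∂z/∂w₁ = x = 3

∂L/∂w₁ = -2 × 4 × 0 × 3 = 0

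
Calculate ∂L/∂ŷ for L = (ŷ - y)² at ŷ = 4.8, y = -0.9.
∂L/∂ŷ = 11.4

∂L/∂ŷ = 2(ŷ - y) = 2(4.8 - -0.9) = 2(5.7) = 11.4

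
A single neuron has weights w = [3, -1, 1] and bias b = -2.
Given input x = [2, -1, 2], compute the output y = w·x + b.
y = 7

y = (3)(2) + (-1)(-1) + (1)(2) + -2 = 7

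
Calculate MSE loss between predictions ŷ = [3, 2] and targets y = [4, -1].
MSE = 5

MSE = (1/2)((3-4)² + (2--1)²) = (1/2)(1 + 9) = 5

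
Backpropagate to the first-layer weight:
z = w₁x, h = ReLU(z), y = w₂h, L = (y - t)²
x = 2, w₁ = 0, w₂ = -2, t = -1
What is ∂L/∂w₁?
∂L/∂w₁ = 0

Forward pass:
z = w₁x = 0×2 = 0
h = ReLU(0) = 0
y = w₂h = -2×0 = 0

Backward pass:
∂L/∂y = 2(y - t) = 2(0 - -1) = 2
∂y/∂h = w₂ = -2
∂h/∂z = 0 (ReLU derivative)
∂z/∂w₁ = x = 2

∂L/∂w₁ = 2 × -2 × 0 × 2 = 0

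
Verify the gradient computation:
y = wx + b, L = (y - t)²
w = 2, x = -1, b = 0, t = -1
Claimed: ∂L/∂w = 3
Incorrect

y = (2)(-1) + 0 = -2
∂L/∂y = 2(y - t) = 2(-2 - -1) = -2
∂y/∂w = x = -1
∂L/∂w = -2 × -1 = 2

Claimed value: 3
Incorrect: The correct gradient is 2.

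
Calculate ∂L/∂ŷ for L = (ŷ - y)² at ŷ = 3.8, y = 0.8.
∂L/∂ŷ = 6.0

∂L/∂ŷ = 2(ŷ - y) = 2(3.8 - 0.8) = 2(3.0) = 6.0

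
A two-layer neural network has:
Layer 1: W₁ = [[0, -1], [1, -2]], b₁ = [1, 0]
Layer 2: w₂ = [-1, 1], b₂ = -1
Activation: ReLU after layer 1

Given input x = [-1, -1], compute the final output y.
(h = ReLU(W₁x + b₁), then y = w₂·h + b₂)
y = -2

Layer 1 pre-activation: z₁ = [2, 1]
After ReLU: h = [2, 1]
Layer 2 output: y = -1×2 + 1×1 + -1 = -2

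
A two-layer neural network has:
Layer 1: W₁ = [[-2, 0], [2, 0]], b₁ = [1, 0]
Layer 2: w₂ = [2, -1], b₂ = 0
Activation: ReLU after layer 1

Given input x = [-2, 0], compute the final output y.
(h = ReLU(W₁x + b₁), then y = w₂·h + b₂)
y = 10

Layer 1 pre-activation: z₁ = [5, -4]
After ReLU: h = [5, 0]
Layer 2 output: y = 2×5 + -1×0 + 0 = 10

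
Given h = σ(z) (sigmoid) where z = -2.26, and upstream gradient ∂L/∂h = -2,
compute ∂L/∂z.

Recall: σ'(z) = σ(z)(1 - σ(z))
∂L/∂z = -0.1711

σ(-2.26) = 0.09449
σ'(-2.26) = σ(-2.26)(1 - σ(-2.26)) = 0.09449 × 0.9055 = 0.08556
∂L/∂z = ∂L/∂h · σ'(z) = -2 × 0.08556 = -0.1711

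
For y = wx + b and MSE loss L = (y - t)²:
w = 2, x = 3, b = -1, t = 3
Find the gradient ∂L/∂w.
∂L/∂w = 12

y = wx + b = (2)(3) + -1 = 5
∂L/∂y = 2(y - t) = 2(5 - 3) = 4
∂y/∂w = x = 3
∂L/∂w = ∂L/∂y · ∂y/∂w = 4 × 3 = 12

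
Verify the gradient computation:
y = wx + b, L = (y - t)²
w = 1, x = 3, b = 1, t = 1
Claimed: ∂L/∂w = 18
Correct

y = (1)(3) + 1 = 4
∂L/∂y = 2(y - t) = 2(4 - 1) = 6
∂y/∂w = x = 3
∂L/∂w = 6 × 3 = 18

Claimed value: 18
Correct: The correct gradient is 18.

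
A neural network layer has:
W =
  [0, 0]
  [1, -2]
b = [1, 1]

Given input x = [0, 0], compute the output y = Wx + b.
y = [1, 1]

Wx = [0×0 + 0×0, 1×0 + -2×0]
   = [0, 0]
y = Wx + b = [0 + 1, 0 + 1] = [1, 1]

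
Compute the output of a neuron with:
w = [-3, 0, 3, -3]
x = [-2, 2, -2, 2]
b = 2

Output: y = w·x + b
y = -4

y = (-3)(-2) + (0)(2) + (3)(-2) + (-3)(2) + 2 = -4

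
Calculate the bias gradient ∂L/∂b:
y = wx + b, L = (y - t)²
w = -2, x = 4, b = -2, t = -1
∂L/∂b = -18

y = wx + b = (-2)(4) + -2 = -10
∂L/∂y = 2(y - t) = 2(-10 - -1) = -18
∂y/∂b = 1
∂L/∂b = ∂L/∂y · ∂y/∂b = -18 × 1 = -18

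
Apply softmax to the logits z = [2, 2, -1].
p = [0.4879, 0.4879, 0.0243]

exp(z) = [7.389, 7.389, 0.3679]
Sum = 15.15
p = [0.4879, 0.4879, 0.0243]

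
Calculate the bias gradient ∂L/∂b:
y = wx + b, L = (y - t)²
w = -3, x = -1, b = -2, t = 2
∂L/∂b = -2

y = wx + b = (-3)(-1) + -2 = 1
∂L/∂y = 2(y - t) = 2(1 - 2) = -2
∂y/∂b = 1
∂L/∂b = ∂L/∂y · ∂y/∂b = -2 × 1 = -2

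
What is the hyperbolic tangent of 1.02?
0.7699

tanh(1.02) = (e^(1.02) - e^(-1.02))/(e^(1.02) + e^(-1.02)) = 0.7699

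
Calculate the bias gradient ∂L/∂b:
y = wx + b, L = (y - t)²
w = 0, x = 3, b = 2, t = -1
∂L/∂b = 6

y = wx + b = (0)(3) + 2 = 2
∂L/∂y = 2(y - t) = 2(2 - -1) = 6
∂y/∂b = 1
∂L/∂b = ∂L/∂y · ∂y/∂b = 6 × 1 = 6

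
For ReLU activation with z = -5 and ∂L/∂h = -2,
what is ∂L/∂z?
∂L/∂z = 0

h = ReLU(-5) = 0
Since z < 0: ∂h/∂z = 0
∂L/∂z = ∂L/∂h · ∂h/∂z = -2 × 0 = 0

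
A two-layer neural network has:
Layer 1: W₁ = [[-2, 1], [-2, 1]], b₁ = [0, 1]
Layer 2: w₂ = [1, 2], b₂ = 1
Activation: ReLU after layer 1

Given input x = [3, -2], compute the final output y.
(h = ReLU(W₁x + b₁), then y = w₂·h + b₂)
y = 1

Layer 1 pre-activation: z₁ = [-8, -7]
After ReLU: h = [0, 0]
Layer 2 output: y = 1×0 + 2×0 + 1 = 1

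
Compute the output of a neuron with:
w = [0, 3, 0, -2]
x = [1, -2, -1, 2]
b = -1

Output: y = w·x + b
y = -11

y = (0)(1) + (3)(-2) + (0)(-1) + (-2)(2) + -1 = -11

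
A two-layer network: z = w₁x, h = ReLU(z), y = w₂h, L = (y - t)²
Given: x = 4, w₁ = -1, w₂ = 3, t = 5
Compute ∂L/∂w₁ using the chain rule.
∂L/∂w₁ = 0

Forward pass:
z = w₁x = -1×4 = -4
h = ReLU(-4) = 0
y = w₂h = 3×0 = 0

Backward pass:
∂L/∂y = 2(y - t) = 2(0 - 5) = -10
∂y/∂h = w₂ = 3
∂h/∂z = 0 (ReLU derivative)
∂z/∂w₁ = x = 4

∂L/∂w₁ = -10 × 3 × 0 × 4 = 0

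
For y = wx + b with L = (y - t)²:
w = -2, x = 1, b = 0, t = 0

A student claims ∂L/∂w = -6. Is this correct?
Incorrect

y = (-2)(1) + 0 = -2
∂L/∂y = 2(y - t) = 2(-2 - 0) = -4
∂y/∂w = x = 1
∂L/∂w = -4 × 1 = -4

Claimed value: -6
Incorrect: The correct gradient is -4.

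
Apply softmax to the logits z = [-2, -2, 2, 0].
p = [0.0156, 0.0156, 0.8533, 0.1155]

exp(z) = [0.1353, 0.1353, 7.389, 1]
Sum = 8.66
p = [0.0156, 0.0156, 0.8533, 0.1155]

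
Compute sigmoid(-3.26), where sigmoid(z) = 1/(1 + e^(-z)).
0.03697

sigmoid(-3.26) = 1/(1 + e^(3.26)) = 1/(1 + 26.05) = 0.03697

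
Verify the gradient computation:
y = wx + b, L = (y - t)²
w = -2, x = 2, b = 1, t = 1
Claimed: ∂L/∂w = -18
Incorrect

y = (-2)(2) + 1 = -3
∂L/∂y = 2(y - t) = 2(-3 - 1) = -8
∂y/∂w = x = 2
∂L/∂w = -8 × 2 = -16

Claimed value: -18
Incorrect: The correct gradient is -16.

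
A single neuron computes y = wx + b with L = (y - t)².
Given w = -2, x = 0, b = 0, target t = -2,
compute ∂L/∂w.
∂L/∂w = 0

y = wx + b = (-2)(0) + 0 = 0
∂L/∂y = 2(y - t) = 2(0 - -2) = 4
∂y/∂w = x = 0
∂L/∂w = ∂L/∂y · ∂y/∂w = 4 × 0 = 0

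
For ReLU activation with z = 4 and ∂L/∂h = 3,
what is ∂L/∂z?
∂L/∂z = 3

h = ReLU(4) = 4
Since z > 0: ∂h/∂z = 1
∂L/∂z = ∂L/∂h · ∂h/∂z = 3 × 1 = 3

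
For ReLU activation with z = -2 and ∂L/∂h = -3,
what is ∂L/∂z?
∂L/∂z = 0

h = ReLU(-2) = 0
Since z < 0: ∂h/∂z = 0
∂L/∂z = ∂L/∂h · ∂h/∂z = -3 × 0 = 0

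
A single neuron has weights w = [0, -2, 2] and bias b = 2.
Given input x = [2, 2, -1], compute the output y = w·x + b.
y = -4

y = (0)(2) + (-2)(2) + (2)(-1) + 2 = -4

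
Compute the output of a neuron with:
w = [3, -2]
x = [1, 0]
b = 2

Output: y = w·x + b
y = 5

y = (3)(1) + (-2)(0) + 2 = 5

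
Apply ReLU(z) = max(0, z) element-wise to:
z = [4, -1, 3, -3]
h = [4, 0, 3, 0]

ReLU applied element-wise: max(0,4)=4, max(0,-1)=0, max(0,3)=3, max(0,-3)=0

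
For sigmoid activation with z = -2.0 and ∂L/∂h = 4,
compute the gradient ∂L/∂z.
∂L/∂z = 0.42

σ(-2.0) = 0.1192
σ'(-2.0) = σ(-2.0)(1 - σ(-2.0)) = 0.1192 × 0.8808 = 0.105
∂L/∂z = ∂L/∂h · σ'(z) = 4 × 0.105 = 0.42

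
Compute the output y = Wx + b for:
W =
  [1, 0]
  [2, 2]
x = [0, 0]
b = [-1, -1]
y = [-1, -1]

Wx = [1×0 + 0×0, 2×0 + 2×0]
   = [0, 0]
y = Wx + b = [0 + -1, 0 + -1] = [-1, -1]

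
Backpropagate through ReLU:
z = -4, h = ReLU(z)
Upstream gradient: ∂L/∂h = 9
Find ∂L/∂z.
∂L/∂z = 0

h = ReLU(-4) = 0
Since z < 0: ∂h/∂z = 0
∂L/∂z = ∂L/∂h · ∂h/∂z = 9 × 0 = 0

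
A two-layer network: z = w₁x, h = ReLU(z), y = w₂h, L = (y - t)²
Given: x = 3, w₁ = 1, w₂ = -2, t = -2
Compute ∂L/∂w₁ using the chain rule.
∂L/∂w₁ = 48

Forward pass:
z = w₁x = 1×3 = 3
h = ReLU(3) = 3
y = w₂h = -2×3 = -6

Backward pass:
∂L/∂y = 2(y - t) = 2(-6 - -2) = -8
∂y/∂h = w₂ = -2
∂h/∂z = 1 (ReLU derivative)
∂z/∂w₁ = x = 3

∂L/∂w₁ = -8 × -2 × 1 × 3 = 48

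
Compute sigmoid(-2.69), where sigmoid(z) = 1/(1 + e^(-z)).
0.06357

sigmoid(-2.69) = 1/(1 + e^(2.69)) = 1/(1 + 14.73) = 0.06357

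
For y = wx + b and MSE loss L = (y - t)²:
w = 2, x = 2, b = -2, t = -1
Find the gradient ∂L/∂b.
∂L/∂b = 6

y = wx + b = (2)(2) + -2 = 2
∂L/∂y = 2(y - t) = 2(2 - -1) = 6
∂y/∂b = 1
∂L/∂b = ∂L/∂y · ∂y/∂b = 6 × 1 = 6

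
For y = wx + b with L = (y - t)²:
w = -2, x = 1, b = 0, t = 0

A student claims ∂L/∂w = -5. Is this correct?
Incorrect

y = (-2)(1) + 0 = -2
∂L/∂y = 2(y - t) = 2(-2 - 0) = -4
∂y/∂w = x = 1
∂L/∂w = -4 × 1 = -4

Claimed value: -5
Incorrect: The correct gradient is -4.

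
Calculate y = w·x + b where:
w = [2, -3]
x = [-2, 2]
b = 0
y = -10

y = (2)(-2) + (-3)(2) + 0 = -10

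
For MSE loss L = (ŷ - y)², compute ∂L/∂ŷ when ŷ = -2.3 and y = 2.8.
∂L/∂ŷ = -10.2

∂L/∂ŷ = 2(ŷ - y) = 2(-2.3 - 2.8) = 2(-5.1) = -10.2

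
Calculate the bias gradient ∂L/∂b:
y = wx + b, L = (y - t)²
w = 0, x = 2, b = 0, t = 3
∂L/∂b = -6

y = wx + b = (0)(2) + 0 = 0
∂L/∂y = 2(y - t) = 2(0 - 3) = -6
∂y/∂b = 1
∂L/∂b = ∂L/∂y · ∂y/∂b = -6 × 1 = -6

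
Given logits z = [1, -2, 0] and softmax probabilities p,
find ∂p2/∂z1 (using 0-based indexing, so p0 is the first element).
∂p2/∂z1 = -0.009113

p = softmax(z) = [0.7054, 0.03512, 0.2595]
p2 = 0.2595, p1 = 0.03512

∂p2/∂z1 = -p2 × p1 = -0.2595 × 0.03512 = -0.009113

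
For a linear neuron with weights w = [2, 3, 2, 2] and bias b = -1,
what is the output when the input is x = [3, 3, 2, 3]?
y = 24

y = (2)(3) + (3)(3) + (2)(2) + (2)(3) + -1 = 24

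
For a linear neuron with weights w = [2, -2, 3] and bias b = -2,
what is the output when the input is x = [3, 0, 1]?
y = 7

y = (2)(3) + (-2)(0) + (3)(1) + -2 = 7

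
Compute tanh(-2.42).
-0.9843

tanh(-2.42) = (e^(-2.42) - e^(2.42))/(e^(-2.42) + e^(2.42)) = -0.9843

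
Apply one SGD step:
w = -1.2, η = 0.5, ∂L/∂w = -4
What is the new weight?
w_new = 0.8

w_new = w - η·∂L/∂w = -1.2 - 0.5×(-4) = -1.2 - (-2) = 0.8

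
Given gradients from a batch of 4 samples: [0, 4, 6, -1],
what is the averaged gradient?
Average gradient = 2.25

Average = (1/4)(0 + 4 + 6 + -1) = 9/4 = 2.25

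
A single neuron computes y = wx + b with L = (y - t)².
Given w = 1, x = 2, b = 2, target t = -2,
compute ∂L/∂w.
∂L/∂w = 24

y = wx + b = (1)(2) + 2 = 4
∂L/∂y = 2(y - t) = 2(4 - -2) = 12
∂y/∂w = x = 2
∂L/∂w = ∂L/∂y · ∂y/∂w = 12 × 2 = 24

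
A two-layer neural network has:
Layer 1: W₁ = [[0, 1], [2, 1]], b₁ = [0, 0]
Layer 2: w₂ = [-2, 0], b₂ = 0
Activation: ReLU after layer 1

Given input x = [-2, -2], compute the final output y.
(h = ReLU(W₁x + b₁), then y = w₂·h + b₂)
y = 0

Layer 1 pre-activation: z₁ = [-2, -6]
After ReLU: h = [0, 0]
Layer 2 output: y = -2×0 + 0×0 + 0 = 0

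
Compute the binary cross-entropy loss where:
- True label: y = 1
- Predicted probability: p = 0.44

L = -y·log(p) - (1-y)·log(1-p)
L = 0.821

L = -1·log(0.44) - 0·log(0.56) = -log(0.44) = 0.821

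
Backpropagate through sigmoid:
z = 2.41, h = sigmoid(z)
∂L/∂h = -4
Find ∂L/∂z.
∂L/∂z = -0.3025

σ(2.41) = 0.9176
σ'(2.41) = σ(2.41)(1 - σ(2.41)) = 0.9176 × 0.08241 = 0.07562
∂L/∂z = ∂L/∂h · σ'(z) = -4 × 0.07562 = -0.3025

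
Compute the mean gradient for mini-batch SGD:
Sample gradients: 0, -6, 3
Average gradient = -1

Average = (1/3)(0 + -6 + 3) = -3/3 = -1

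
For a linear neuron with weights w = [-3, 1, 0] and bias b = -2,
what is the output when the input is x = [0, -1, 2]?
y = -3

y = (-3)(0) + (1)(-1) + (0)(2) + -2 = -3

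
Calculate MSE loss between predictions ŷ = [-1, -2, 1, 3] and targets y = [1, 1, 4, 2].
MSE = 5.75

MSE = (1/4)((-1-1)² + (-2-1)² + (1-4)² + (3-2)²) = (1/4)(4 + 9 + 9 + 1) = 5.75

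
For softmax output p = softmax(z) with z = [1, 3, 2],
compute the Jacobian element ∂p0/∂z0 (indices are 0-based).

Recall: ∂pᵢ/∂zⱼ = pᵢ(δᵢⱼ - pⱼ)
∂p0/∂z0 = 0.08193

p = softmax(z) = [0.09003, 0.6652, 0.2447]
p0 = 0.09003

∂p0/∂z0 = p0(1 - p0) = 0.09003 × (1 - 0.09003) = 0.08193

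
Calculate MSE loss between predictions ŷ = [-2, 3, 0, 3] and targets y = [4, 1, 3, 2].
MSE = 12.5

MSE = (1/4)((-2-4)² + (3-1)² + (0-3)² + (3-2)²) = (1/4)(36 + 4 + 9 + 1) = 12.5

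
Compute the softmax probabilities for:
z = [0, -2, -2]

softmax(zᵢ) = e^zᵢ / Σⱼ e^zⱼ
p = [0.787, 0.1065, 0.1065]

exp(z) = [1, 0.1353, 0.1353]
Sum = 1.271
p = [0.787, 0.1065, 0.1065]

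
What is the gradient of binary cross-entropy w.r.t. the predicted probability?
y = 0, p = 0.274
∂L/∂p = 1.377

∂L/∂p = -y/p + (1-y)/(1-p) = 0 + 1/0.726 = 1.377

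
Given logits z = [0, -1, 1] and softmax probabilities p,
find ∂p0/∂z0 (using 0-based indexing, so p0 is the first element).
∂p0/∂z0 = 0.1848

p = softmax(z) = [0.2447, 0.09003, 0.6652]
p0 = 0.2447

∂p0/∂z0 = p0(1 - p0) = 0.2447 × (1 - 0.2447) = 0.1848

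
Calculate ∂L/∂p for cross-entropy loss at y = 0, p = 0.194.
∂L/∂p = 1.241

∂L/∂p = -y/p + (1-y)/(1-p) = 0 + 1/0.806 = 1.241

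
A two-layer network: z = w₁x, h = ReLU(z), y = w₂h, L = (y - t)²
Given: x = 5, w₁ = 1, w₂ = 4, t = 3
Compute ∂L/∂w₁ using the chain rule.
∂L/∂w₁ = 680

Forward pass:
z = w₁x = 1×5 = 5
h = ReLU(5) = 5
y = w₂h = 4×5 = 20

Backward pass:
∂L/∂y = 2(y - t) = 2(20 - 3) = 34
∂y/∂h = w₂ = 4
∂h/∂z = 1 (ReLU derivative)
∂z/∂w₁ = x = 5

∂L/∂w₁ = 34 × 4 × 1 × 5 = 680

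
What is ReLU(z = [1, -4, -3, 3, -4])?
h = [1, 0, 0, 3, 0]

ReLU applied element-wise: max(0,1)=1, max(0,-4)=0, max(0,-3)=0, max(0,3)=3, max(0,-4)=0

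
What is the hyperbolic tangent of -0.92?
-0.7259

tanh(-0.92) = (e^(-0.92) - e^(0.92))/(e^(-0.92) + e^(0.92)) = -0.7259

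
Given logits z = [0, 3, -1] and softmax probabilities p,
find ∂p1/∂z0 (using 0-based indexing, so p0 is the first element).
∂p1/∂z0 = -0.04364

p = softmax(z) = [0.04661, 0.9362, 0.01715]
p1 = 0.9362, p0 = 0.04661

∂p1/∂z0 = -p1 × p0 = -0.9362 × 0.04661 = -0.04364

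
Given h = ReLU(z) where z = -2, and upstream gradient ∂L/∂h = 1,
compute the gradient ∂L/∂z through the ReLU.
∂L/∂z = 0

h = ReLU(-2) = 0
Since z < 0: ∂h/∂z = 0
∂L/∂z = ∂L/∂h · ∂h/∂z = 1 × 0 = 0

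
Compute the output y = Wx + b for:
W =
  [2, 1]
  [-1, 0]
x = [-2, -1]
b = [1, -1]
y = [-4, 1]

Wx = [2×-2 + 1×-1, -1×-2 + 0×-1]
   = [-5, 2]
y = Wx + b = [-5 + 1, 2 + -1] = [-4, 1]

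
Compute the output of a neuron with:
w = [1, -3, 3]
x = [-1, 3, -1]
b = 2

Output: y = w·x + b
y = -11

y = (1)(-1) + (-3)(3) + (3)(-1) + 2 = -11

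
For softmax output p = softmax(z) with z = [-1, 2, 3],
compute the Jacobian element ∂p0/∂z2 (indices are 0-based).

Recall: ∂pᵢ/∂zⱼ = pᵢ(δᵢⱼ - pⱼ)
∂p0/∂z2 = -0.009532

p = softmax(z) = [0.01321, 0.2654, 0.7214]
p0 = 0.01321, p2 = 0.7214

∂p0/∂z2 = -p0 × p2 = -0.01321 × 0.7214 = -0.009532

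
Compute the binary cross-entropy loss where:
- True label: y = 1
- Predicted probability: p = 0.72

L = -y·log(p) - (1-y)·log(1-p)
L = 0.3285

L = -1·log(0.72) - 0·log(0.28) = -log(0.72) = 0.3285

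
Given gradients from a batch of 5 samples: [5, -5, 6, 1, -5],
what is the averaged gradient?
Average gradient = 0.4

Average = (1/5)(5 + -5 + 6 + 1 + -5) = 2/5 = 0.4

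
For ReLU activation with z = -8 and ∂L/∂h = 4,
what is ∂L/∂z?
∂L/∂z = 0

h = ReLU(-8) = 0
Since z < 0: ∂h/∂z = 0
∂L/∂z = ∂L/∂h · ∂h/∂z = 4 × 0 = 0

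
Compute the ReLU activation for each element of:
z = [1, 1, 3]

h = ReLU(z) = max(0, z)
h = [1, 1, 3]

ReLU applied element-wise: max(0,1)=1, max(0,1)=1, max(0,3)=3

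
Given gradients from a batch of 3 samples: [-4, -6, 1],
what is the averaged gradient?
Average gradient = -3

Average = (1/3)(-4 + -6 + 1) = -9/3 = -3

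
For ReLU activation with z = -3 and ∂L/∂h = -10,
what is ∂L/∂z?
∂L/∂z = 0

h = ReLU(-3) = 0
Since z < 0: ∂h/∂z = 0
∂L/∂z = ∂L/∂h · ∂h/∂z = -10 × 0 = 0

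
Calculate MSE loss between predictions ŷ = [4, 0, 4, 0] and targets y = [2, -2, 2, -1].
MSE = 3.25

MSE = (1/4)((4-2)² + (0--2)² + (4-2)² + (0--1)²) = (1/4)(4 + 4 + 4 + 1) = 3.25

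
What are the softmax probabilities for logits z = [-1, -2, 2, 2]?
p = [0.0241, 0.0089, 0.4835, 0.4835]

exp(z) = [0.3679, 0.1353, 7.389, 7.389]
Sum = 15.28
p = [0.0241, 0.0089, 0.4835, 0.4835]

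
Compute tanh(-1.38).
-0.881

tanh(-1.38) = (e^(-1.38) - e^(1.38))/(e^(-1.38) + e^(1.38)) = -0.881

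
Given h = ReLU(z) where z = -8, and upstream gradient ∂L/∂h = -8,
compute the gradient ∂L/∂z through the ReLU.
∂L/∂z = 0

h = ReLU(-8) = 0
Since z < 0: ∂h/∂z = 0
∂L/∂z = ∂L/∂h · ∂h/∂z = -8 × 0 = 0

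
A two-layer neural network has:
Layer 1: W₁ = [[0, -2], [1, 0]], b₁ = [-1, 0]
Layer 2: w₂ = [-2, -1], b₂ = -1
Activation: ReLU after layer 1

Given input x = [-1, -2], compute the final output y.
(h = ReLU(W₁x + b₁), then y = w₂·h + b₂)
y = -7

Layer 1 pre-activation: z₁ = [3, -1]
After ReLU: h = [3, 0]
Layer 2 output: y = -2×3 + -1×0 + -1 = -7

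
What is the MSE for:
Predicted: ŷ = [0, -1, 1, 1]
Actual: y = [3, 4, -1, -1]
MSE = 10.5

MSE = (1/4)((0-3)² + (-1-4)² + (1--1)² + (1--1)²) = (1/4)(9 + 25 + 4 + 4) = 10.5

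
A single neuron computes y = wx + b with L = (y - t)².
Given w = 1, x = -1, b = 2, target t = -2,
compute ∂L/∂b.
∂L/∂b = 6

y = wx + b = (1)(-1) + 2 = 1
∂L/∂y = 2(y - t) = 2(1 - -2) = 6
∂y/∂b = 1
∂L/∂b = ∂L/∂y · ∂y/∂b = 6 × 1 = 6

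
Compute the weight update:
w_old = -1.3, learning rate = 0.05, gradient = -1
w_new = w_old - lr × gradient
w_new = -1.25

w_new = w - η·∂L/∂w = -1.3 - 0.05×(-1) = -1.3 - (-0.05) = -1.25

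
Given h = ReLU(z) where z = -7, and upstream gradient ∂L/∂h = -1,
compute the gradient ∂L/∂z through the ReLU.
∂L/∂z = 0

h = ReLU(-7) = 0
Since z < 0: ∂h/∂z = 0
∂L/∂z = ∂L/∂h · ∂h/∂z = -1 × 0 = 0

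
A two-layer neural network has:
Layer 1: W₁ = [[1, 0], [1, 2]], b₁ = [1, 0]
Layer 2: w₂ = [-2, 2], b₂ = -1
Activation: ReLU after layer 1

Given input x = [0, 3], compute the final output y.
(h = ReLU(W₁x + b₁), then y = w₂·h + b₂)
y = 9

Layer 1 pre-activation: z₁ = [1, 6]
After ReLU: h = [1, 6]
Layer 2 output: y = -2×1 + 2×6 + -1 = 9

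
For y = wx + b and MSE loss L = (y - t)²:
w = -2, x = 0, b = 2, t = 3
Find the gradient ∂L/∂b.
∂L/∂b = -2

y = wx + b = (-2)(0) + 2 = 2
∂L/∂y = 2(y - t) = 2(2 - 3) = -2
∂y/∂b = 1
∂L/∂b = ∂L/∂y · ∂y/∂b = -2 × 1 = -2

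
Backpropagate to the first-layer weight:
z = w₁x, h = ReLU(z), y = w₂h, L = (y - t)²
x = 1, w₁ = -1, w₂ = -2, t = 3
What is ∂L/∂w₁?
∂L/∂w₁ = 0

Forward pass:
z = w₁x = -1×1 = -1
h = ReLU(-1) = 0
y = w₂h = -2×0 = 0

Backward pass:
∂L/∂y = 2(y - t) = 2(0 - 3) = -6
∂y/∂h = w₂ = -2
∂h/∂z = 0 (ReLU derivative)
∂z/∂w₁ = x = 1

∂L/∂w₁ = -6 × -2 × 0 × 1 = 0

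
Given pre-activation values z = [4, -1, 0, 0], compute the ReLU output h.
h = [4, 0, 0, 0]

ReLU applied element-wise: max(0,4)=4, max(0,-1)=0, max(0,0)=0, max(0,0)=0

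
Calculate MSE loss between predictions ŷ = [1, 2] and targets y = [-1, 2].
MSE = 2

MSE = (1/2)((1--1)² + (2-2)²) = (1/2)(4 + 0) = 2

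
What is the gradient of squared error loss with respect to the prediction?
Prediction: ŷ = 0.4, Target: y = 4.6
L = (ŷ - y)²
∂L/∂ŷ = -8.4

∂L/∂ŷ = 2(ŷ - y) = 2(0.4 - 4.6) = 2(-4.2) = -8.4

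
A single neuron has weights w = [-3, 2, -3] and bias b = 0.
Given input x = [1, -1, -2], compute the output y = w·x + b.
y = 1

y = (-3)(1) + (2)(-1) + (-3)(-2) + 0 = 1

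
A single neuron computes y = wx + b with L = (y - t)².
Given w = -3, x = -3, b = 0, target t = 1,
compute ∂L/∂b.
∂L/∂b = 16

y = wx + b = (-3)(-3) + 0 = 9
∂L/∂y = 2(y - t) = 2(9 - 1) = 16
∂y/∂b = 1
∂L/∂b = ∂L/∂y · ∂y/∂b = 16 × 1 = 16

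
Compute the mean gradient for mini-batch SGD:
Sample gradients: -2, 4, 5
Average gradient = 2.333

Average = (1/3)(-2 + 4 + 5) = 7/3 = 2.333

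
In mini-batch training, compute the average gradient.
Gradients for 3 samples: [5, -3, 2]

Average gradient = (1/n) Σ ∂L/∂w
Average gradient = 1.333

Average = (1/3)(5 + -3 + 2) = 4/3 = 1.333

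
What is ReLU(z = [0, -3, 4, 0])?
h = [0, 0, 4, 0]

ReLU applied element-wise: max(0,0)=0, max(0,-3)=0, max(0,4)=4, max(0,0)=0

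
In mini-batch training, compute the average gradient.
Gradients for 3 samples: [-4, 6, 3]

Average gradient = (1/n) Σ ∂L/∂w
Average gradient = 1.667

Average = (1/3)(-4 + 6 + 3) = 5/3 = 1.667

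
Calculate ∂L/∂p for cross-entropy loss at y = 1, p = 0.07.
∂L/∂p = -14.29

∂L/∂p = -y/p + (1-y)/(1-p) = -1/0.07 + 0 = -14.29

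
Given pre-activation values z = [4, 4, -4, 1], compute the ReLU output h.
h = [4, 4, 0, 1]

ReLU applied element-wise: max(0,4)=4, max(0,4)=4, max(0,-4)=0, max(0,1)=1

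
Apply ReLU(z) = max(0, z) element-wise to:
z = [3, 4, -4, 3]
h = [3, 4, 0, 3]

ReLU applied element-wise: max(0,3)=3, max(0,4)=4, max(0,-4)=0, max(0,3)=3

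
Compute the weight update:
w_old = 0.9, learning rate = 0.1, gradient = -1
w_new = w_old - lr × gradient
w_new = 1

w_new = w - η·∂L/∂w = 0.9 - 0.1×(-1) = 0.9 - (-0.1) = 1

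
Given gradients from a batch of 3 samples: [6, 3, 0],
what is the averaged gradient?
Average gradient = 3

Average = (1/3)(6 + 3 + 0) = 9/3 = 3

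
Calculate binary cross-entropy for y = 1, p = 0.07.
L = 2.659

L = -1·log(0.07) - 0·log(0.93) = -log(0.07) = 2.659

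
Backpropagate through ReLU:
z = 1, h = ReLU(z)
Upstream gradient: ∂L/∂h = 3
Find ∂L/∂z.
∂L/∂z = 3

h = ReLU(1) = 1
Since z > 0: ∂h/∂z = 1
∂L/∂z = ∂L/∂h · ∂h/∂z = 3 × 1 = 3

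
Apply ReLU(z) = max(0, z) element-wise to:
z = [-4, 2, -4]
h = [0, 2, 0]

ReLU applied element-wise: max(0,-4)=0, max(0,2)=2, max(0,-4)=0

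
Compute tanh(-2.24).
-0.9776

tanh(-2.24) = (e^(-2.24) - e^(2.24))/(e^(-2.24) + e^(2.24)) = -0.9776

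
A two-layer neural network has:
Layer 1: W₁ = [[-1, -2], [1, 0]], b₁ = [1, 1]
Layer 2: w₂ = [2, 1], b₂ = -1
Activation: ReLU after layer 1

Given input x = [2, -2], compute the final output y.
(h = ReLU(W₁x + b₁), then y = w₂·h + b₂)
y = 8

Layer 1 pre-activation: z₁ = [3, 3]
After ReLU: h = [3, 3]
Layer 2 output: y = 2×3 + 1×3 + -1 = 8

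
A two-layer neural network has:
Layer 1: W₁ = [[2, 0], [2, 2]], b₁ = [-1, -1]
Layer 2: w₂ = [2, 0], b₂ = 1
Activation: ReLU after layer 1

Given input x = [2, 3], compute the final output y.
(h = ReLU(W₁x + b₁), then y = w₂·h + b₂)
y = 7

Layer 1 pre-activation: z₁ = [3, 9]
After ReLU: h = [3, 9]
Layer 2 output: y = 2×3 + 0×9 + 1 = 7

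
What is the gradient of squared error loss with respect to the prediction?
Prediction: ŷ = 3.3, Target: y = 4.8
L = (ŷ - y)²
∂L/∂ŷ = -3.0

∂L/∂ŷ = 2(ŷ - y) = 2(3.3 - 4.8) = 2(-1.5) = -3.0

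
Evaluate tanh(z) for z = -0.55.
-0.5005

tanh(-0.55) = (e^(-0.55) - e^(0.55))/(e^(-0.55) + e^(0.55)) = -0.5005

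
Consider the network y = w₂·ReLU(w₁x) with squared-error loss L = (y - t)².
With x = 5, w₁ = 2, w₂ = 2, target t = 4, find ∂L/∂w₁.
∂L/∂w₁ = 320

Forward pass:
z = w₁x = 2×5 = 10
h = ReLU(10) = 10
y = w₂h = 2×10 = 20

Backward pass:
∂L/∂y = 2(y - t) = 2(20 - 4) = 32
∂y/∂h = w₂ = 2
∂h/∂z = 1 (ReLU derivative)
∂z/∂w₁ = x = 5

∂L/∂w₁ = 32 × 2 × 1 × 5 = 320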